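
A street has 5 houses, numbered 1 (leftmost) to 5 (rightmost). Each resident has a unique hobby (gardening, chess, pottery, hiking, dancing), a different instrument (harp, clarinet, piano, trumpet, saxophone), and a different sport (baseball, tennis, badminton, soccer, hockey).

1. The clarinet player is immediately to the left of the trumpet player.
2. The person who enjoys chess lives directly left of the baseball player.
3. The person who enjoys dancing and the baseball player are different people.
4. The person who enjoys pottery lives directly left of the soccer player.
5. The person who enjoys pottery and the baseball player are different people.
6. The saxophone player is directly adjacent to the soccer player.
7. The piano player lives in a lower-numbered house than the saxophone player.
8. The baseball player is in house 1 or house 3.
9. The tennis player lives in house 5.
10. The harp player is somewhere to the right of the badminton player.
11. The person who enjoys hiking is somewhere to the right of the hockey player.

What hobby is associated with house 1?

Clue 8: the baseball player is in house 3.
From clue 9, the tennis player must be in house 5.
From clue 2, the person who enjoys chess must be in house 2.
Clue 5 places the person who enjoys pottery in house 1.
Clue 4 places the soccer player in house 2.
Clue 6 places the saxophone player in house 3.
The person who enjoys dancing is narrowed to house 4 or 5; consider each.
Placing it in house 5 leads to a contradiction, so it's in house 4.
The person who enjoys gardening is narrowed to house 3 or 5; consider each.
Placing it in house 5 leads to a contradiction, so it's in house 3.
That leaves hiking as the hobby for house 5.
The clarinet player is narrowed to house 1 or 4; consider each.
Placing it in house 1 leads to a contradiction, so it's in house 4.
Clue 1 places the trumpet player in house 5.
House 1 instrument: only piano fits.
House 2's instrument must be harp (nothing else left).
Clue 10: the badminton player is in house 1.
House 4's sport must be hockey (nothing else left).
So: house 1 = pottery/piano/badminton, house 2 = chess/harp/soccer, house 3 = gardening/saxophone/baseball, house 4 = dancing/clarinet/hockey, house 5 = hiking/trumpet/tennis.

pottery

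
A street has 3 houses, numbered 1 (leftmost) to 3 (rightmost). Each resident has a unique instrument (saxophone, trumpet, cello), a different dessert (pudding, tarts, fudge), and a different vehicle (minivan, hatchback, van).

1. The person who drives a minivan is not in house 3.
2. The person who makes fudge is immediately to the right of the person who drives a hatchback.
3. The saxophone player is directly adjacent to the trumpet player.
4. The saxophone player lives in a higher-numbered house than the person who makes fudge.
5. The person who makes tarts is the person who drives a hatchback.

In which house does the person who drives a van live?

3

Clue 4 places the saxophone player in house 3.
By clue 4, the person who makes fudge is in house 2.
House 3's dessert must be pudding (nothing else left).
House 3's vehicle must be van (nothing else left).
From clue 2, the person who drives a hatchback must be in house 1.
Clue 3 places the trumpet player in house 2.
House 1 instrument: only cello fits.
House 1 dessert: only tarts fits.
The only vehicle still possible for house 2 is minivan.
So: house 1 = cello/tarts/hatchback, house 2 = trumpet/fudge/minivan, house 3 = saxophone/pudding/van.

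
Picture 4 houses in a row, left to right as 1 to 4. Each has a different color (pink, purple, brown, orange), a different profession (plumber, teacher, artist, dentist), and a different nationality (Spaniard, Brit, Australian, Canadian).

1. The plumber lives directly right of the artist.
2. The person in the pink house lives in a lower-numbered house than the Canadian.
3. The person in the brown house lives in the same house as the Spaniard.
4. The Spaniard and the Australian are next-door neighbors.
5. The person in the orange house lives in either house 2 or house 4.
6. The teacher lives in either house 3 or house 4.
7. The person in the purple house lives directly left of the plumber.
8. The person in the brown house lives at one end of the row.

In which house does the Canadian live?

The person in the brown house is narrowed to house 1 or 4; consider each.
Placing it in house 4 leads to a contradiction, so it's in house 1.
The Spaniard is in house 1 (clue 3).
Clue 4: the Australian is in house 2.
That leaves orange as the color for house 4.
So house 1 gets dentist for profession.
That leaves artist as the profession for house 2.
The plumber is in house 3 (clue 1).
From clue 7, the person in the purple house must be in house 2.
The only color still possible for house 3 is pink.
House 4 profession: only teacher fits.
From clue 2, the Canadian must be in house 4.
The only nationality still possible for house 3 is Brit.
So: house 1 = brown/dentist/Spaniard, house 2 = purple/artist/Australian, house 3 = pink/plumber/Brit, house 4 = orange/teacher/Canadian.

4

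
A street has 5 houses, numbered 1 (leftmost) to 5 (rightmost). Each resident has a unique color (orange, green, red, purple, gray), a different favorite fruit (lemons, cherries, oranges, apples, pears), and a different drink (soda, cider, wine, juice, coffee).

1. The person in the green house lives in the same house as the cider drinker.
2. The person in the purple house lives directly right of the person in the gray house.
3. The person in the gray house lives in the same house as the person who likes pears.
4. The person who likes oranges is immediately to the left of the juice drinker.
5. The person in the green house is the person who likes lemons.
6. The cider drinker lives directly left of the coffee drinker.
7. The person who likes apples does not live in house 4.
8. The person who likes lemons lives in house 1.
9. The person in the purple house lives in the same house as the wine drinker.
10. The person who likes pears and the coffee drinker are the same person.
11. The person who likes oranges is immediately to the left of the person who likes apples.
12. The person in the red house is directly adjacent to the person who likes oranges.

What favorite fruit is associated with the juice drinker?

The person who likes lemons is in house 1 (clue 8).
Clue 5: the person in the green house is in house 1.
Clue 1 places the cider drinker in house 1.
The coffee drinker is in house 2 (clue 6).
By clue 10, the person who likes pears is in house 2.
Clue 3: the person in the gray house is in house 2.
Clue 4 places the juice drinker in house 5.
The person who likes apples is in house 5 (clue 11).
House 3's favorite fruit must be cherries (nothing else left).
That leaves oranges as the favorite fruit for house 4.
Clue 2: the person in the purple house is in house 3.
Clue 9: the wine drinker is in house 3.
House 4's color must be orange (nothing else left).
That leaves red as the color for house 5.
House 4's drink must be soda (nothing else left).
So: house 1 = green/lemons/cider, house 2 = gray/pears/coffee, house 3 = purple/cherries/wine, house 4 = orange/oranges/soda, house 5 = red/apples/juice.

apples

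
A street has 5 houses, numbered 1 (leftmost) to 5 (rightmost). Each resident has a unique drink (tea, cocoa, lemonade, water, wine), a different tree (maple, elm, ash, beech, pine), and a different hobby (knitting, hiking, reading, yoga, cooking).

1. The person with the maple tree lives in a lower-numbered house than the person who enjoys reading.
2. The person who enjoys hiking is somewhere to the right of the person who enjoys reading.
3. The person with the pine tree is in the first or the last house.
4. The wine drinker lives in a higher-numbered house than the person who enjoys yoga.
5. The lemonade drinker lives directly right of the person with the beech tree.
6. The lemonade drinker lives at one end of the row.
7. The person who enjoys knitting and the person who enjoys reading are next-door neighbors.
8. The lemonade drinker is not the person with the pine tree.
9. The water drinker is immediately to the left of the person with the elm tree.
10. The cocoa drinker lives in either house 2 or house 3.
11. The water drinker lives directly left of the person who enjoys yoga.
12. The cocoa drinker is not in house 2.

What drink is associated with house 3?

By clue 6, the lemonade drinker is in house 5.
The person with the pine tree is in house 1 (clue 8).
Clue 12 places the cocoa drinker in house 3.
Clue 4: the wine drinker is in house 4.
Clue 5 places the person with the beech tree in house 4.
The only tree still possible for house 5 is ash.
So house 1 gets cooking for hobby.
The tea drinker is narrowed to house 1 or 2; consider each.
Placing it in house 1 leads to a contradiction, so it's in house 2.
House 1's drink must be water (nothing else left).
Clue 9 places the person with the elm tree in house 2.
Clue 11: the person who enjoys yoga is in house 2.
So house 3 gets maple for tree.
By clue 1, the person who enjoys reading is in house 4.
The person who enjoys hiking is in house 5 (clue 2).
That leaves knitting as the hobby for house 3.
So: house 1 = water/pine/cooking, house 2 = tea/elm/yoga, house 3 = cocoa/maple/knitting, house 4 = wine/beech/reading, house 5 = lemonade/ash/hiking.

cocoa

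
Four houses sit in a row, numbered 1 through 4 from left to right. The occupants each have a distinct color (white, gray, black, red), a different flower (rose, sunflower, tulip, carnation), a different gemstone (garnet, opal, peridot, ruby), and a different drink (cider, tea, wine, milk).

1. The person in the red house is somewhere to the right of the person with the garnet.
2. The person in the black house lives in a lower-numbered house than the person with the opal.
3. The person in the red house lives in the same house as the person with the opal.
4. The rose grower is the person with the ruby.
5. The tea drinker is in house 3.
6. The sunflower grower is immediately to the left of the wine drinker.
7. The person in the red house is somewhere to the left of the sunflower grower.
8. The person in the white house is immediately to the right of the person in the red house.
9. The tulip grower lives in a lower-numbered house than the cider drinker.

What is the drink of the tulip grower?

The tea drinker is in house 3 (clue 5).
By clue 7, the person in the red house is in house 2.
The sunflower grower is in house 3 (clue 7).
By clue 8, the person in the white house is in house 3.
House 4's color must be gray (nothing else left).
House 1's drink must be milk (nothing else left).
From clue 1, the person with the garnet must be in house 1.
Clue 3 places the person with the opal in house 2.
By clue 6, the wine drinker is in house 4.
The only color still possible for house 1 is black.
House 3 gemstone: only peridot fits.
House 4 gemstone: only ruby fits.
That leaves cider as the drink for house 2.
By clue 4, the rose grower is in house 4.
The tulip grower is in house 1 (clue 9).
So house 2 gets carnation for flower.
So: house 1 = black/tulip/garnet/milk, house 2 = red/carnation/opal/cider, house 3 = white/sunflower/peridot/tea, house 4 = gray/rose/ruby/wine.

milk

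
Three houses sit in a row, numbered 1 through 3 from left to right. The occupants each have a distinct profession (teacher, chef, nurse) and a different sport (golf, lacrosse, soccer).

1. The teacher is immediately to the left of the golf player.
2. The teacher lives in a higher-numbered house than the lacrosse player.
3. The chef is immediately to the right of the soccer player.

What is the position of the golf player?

3

Clue 2: the teacher is in house 2.
The lacrosse player is in house 1 (clue 2).
That leaves nurse as the profession for house 1.
The only profession still possible for house 3 is chef.
The only sport still possible for house 2 is soccer.
The only sport still possible for house 3 is golf.
So: house 1 = nurse/lacrosse, house 2 = teacher/soccer, house 3 = chef/golf.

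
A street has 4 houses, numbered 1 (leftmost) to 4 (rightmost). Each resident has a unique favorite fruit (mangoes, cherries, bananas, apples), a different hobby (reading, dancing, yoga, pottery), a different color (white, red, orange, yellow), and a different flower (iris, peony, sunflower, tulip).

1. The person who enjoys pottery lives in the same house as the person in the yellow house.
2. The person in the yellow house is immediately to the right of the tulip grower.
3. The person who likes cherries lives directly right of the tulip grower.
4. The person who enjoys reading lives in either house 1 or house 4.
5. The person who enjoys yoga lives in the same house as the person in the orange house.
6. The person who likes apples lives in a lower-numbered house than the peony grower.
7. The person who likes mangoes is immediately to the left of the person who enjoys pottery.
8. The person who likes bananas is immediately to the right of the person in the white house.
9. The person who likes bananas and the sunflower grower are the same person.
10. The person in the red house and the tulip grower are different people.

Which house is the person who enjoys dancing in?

2

The person who enjoys reading is narrowed to house 1 or 4; consider each.
Placing it in house 4 leads to a contradiction, so it's in house 1.
The person who likes apples is narrowed to house 1 or 2 or 3; consider each.
Placing it in house 2 and house 3 leads to a contradiction, so it's in house 1.
The only flower still possible for house 1 is iris.
The person who likes cherries is narrowed to house 3 or 4; consider each.
Placing it in house 3 leads to a contradiction, so it's in house 4.
From clue 3, the tulip grower must be in house 3.
The person in the yellow house is in house 4 (clue 2).
Clue 9: the person who likes bananas is in house 2.
From clue 9, the sunflower grower must be in house 2.
House 3's favorite fruit must be mangoes (nothing else left).
So house 3 gets orange for color.
House 4's flower must be peony (nothing else left).
The person who enjoys pottery is in house 4 (clue 1).
Clue 5: the person who enjoys yoga is in house 3.
The person in the white house is in house 1 (clue 8).
The only hobby still possible for house 2 is dancing.
That leaves red as the color for house 2.
So: house 1 = apples/reading/white/iris, house 2 = bananas/dancing/red/sunflower, house 3 = mangoes/yoga/orange/tulip, house 4 = cherries/pottery/yellow/peony.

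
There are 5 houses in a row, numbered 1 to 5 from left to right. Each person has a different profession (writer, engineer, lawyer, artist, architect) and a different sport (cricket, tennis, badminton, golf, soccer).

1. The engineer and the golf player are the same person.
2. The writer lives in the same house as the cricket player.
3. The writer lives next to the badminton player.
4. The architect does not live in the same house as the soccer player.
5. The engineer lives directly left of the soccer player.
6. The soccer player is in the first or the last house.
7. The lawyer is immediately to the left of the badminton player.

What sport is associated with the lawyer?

From clue 6, the soccer player must be in house 5.
Clue 5 places the engineer in house 4.
That leaves artist as the profession for house 5.
From clue 1, the golf player must be in house 4.
The lawyer is narrowed to house 1 or 2; consider each.
Placing it in house 2 leads to a contradiction, so it's in house 1.
From clue 7, the badminton player must be in house 2.
By clue 2, the writer is in house 3.
By clue 2, the cricket player is in house 3.
House 2 profession: only architect fits.
House 1's sport must be tennis (nothing else left).
So: house 1 = lawyer/tennis, house 2 = architect/badminton, house 3 = writer/cricket, house 4 = engineer/golf, house 5 = artist/soccer.

tennis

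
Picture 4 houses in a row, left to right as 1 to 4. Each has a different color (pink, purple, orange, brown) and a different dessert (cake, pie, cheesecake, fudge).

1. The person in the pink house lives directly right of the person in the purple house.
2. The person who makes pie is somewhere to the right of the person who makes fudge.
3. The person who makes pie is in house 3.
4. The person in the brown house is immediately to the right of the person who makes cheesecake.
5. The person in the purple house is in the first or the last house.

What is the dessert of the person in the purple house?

fudge

By clue 3, the person who makes pie is in house 3.
Clue 5 places the person in the purple house in house 1.
House 4 dessert: only cake fits.
Clue 1 places the person in the pink house in house 2.
House 3 color: only brown fits.
House 4's color must be orange (nothing else left).
The person who makes cheesecake is in house 2 (clue 4).
That leaves fudge as the dessert for house 1.
So: house 1 = purple/fudge, house 2 = pink/cheesecake, house 3 = brown/pie, house 4 = orange/cake.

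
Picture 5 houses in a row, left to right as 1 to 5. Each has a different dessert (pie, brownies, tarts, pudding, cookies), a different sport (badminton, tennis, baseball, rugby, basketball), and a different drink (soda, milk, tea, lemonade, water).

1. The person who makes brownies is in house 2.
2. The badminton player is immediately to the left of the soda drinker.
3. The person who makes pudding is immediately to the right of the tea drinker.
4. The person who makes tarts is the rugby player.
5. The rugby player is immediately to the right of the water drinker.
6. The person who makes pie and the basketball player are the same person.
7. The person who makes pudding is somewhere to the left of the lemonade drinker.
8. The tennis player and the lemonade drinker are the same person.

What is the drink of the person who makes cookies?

From clue 1, the person who makes brownies must be in house 2.
The only drink still possible for house 1 is milk.
The person who makes pudding is narrowed to house 3 or 4; consider each.
Placing it in house 4 leads to a contradiction, so it's in house 3.
From clue 3, the tea drinker must be in house 2.
The person who makes tarts is narrowed to house 4 or 5; consider each.
Placing it in house 5 leads to a contradiction, so it's in house 4.
From clue 4, the rugby player must be in house 4.
Clue 5 places the water drinker in house 3.
From clue 2, the badminton player must be in house 3.
The soda drinker is in house 4 (clue 2).
From clue 8, the lemonade drinker must be in house 5.
So house 1 gets basketball for sport.
House 2's sport must be baseball (nothing else left).
House 5 sport: only tennis fits.
The person who makes pie is in house 1 (clue 6).
The only dessert still possible for house 5 is cookies.
So: house 1 = pie/basketball/milk, house 2 = brownies/baseball/tea, house 3 = pudding/badminton/water, house 4 = tarts/rugby/soda, house 5 = cookies/tennis/lemonade.

lemonade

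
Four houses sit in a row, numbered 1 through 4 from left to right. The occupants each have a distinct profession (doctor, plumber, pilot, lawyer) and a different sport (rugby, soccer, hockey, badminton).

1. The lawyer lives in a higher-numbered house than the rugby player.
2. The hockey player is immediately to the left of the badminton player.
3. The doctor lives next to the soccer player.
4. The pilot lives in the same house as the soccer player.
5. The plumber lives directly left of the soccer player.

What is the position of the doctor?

3

The lawyer is narrowed to house 2 or 3 or 4; consider each.
Placing it in house 2 and house 3 leads to a contradiction, so it's in house 4.
House 4's sport must be badminton (nothing else left).
Clue 2: the hockey player is in house 3.
So house 1 gets rugby for sport.
The only sport still possible for house 2 is soccer.
Clue 4: the pilot is in house 2.
Clue 5: the plumber is in house 1.
House 3's profession must be doctor (nothing else left).
So: house 1 = plumber/rugby, house 2 = pilot/soccer, house 3 = doctor/hockey, house 4 = lawyer/badminton.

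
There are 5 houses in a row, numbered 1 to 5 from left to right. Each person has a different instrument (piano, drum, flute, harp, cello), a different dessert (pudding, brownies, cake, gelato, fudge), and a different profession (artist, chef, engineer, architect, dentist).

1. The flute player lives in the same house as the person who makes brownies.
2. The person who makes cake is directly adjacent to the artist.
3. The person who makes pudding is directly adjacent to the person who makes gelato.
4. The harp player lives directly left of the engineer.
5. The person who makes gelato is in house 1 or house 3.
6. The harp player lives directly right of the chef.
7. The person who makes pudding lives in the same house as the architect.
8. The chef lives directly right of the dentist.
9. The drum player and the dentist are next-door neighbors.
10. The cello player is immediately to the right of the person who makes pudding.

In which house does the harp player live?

The cello player is narrowed to house 3 or 5; consider each.
Placing it in house 3 leads to a contradiction, so it's in house 5.
From clue 10, the person who makes pudding must be in house 4.
The person who makes gelato is in house 3 (clue 3).
Clue 7: the architect is in house 4.
House 5 profession: only engineer fits.
From clue 4, the harp player must be in house 4.
From clue 6, the chef must be in house 3.
Clue 8 places the dentist in house 2.
House 5 dessert: only fudge fits.
So house 1 gets artist for profession.
The person who makes cake is in house 2 (clue 2).
So house 1 gets brownies for dessert.
Clue 1: the flute player is in house 1.
The only instrument still possible for house 2 is piano.
House 3's instrument must be drum (nothing else left).
So: house 1 = flute/brownies/artist, house 2 = piano/cake/dentist, house 3 = drum/gelato/chef, house 4 = harp/pudding/architect, house 5 = cello/fudge/engineer.

4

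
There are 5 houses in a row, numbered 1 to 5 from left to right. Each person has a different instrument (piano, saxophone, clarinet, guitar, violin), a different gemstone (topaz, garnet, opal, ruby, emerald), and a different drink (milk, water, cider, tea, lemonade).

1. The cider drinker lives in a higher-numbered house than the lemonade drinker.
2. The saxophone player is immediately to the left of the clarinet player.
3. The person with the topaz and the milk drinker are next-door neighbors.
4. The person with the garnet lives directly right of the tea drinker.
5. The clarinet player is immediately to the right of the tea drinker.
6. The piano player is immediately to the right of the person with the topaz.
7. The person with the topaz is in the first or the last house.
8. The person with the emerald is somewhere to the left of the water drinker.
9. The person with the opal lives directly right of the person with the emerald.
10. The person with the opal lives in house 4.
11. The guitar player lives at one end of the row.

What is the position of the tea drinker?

4

Clue 7 places the person with the topaz in house 1.
The person with the opal is in house 4 (clue 10).
The milk drinker is in house 2 (clue 3).
From clue 6, the piano player must be in house 2.
Clue 9: the person with the emerald is in house 3.
By clue 2, the saxophone player is in house 4.
From clue 2, the clarinet player must be in house 5.
Clue 5: the tea drinker is in house 4.
So house 1 gets guitar for instrument.
House 3's instrument must be violin (nothing else left).
House 1 drink: only lemonade fits.
That leaves cider as the drink for house 3.
House 5's drink must be water (nothing else left).
By clue 4, the person with the garnet is in house 5.
House 2 gemstone: only ruby fits.
So: house 1 = guitar/topaz/lemonade, house 2 = piano/ruby/milk, house 3 = violin/emerald/cider, house 4 = saxophone/opal/tea, house 5 = clarinet/garnet/water.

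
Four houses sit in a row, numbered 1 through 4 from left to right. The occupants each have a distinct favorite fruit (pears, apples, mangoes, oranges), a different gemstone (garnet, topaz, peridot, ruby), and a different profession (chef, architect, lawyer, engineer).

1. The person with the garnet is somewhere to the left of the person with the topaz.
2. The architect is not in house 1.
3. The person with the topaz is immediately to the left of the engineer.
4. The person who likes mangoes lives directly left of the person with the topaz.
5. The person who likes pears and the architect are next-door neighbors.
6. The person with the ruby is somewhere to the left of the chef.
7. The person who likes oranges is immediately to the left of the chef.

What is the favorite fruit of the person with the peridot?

House 4 gemstone: only peridot fits.
So house 1 gets lawyer for profession.
The person who likes mangoes is narrowed to house 1 or 2; consider each.
Placing it in house 1 leads to a contradiction, so it's in house 2.
From clue 4, the person with the topaz must be in house 3.
The engineer is in house 4 (clue 3).
House 3 profession: only architect fits.
The person who likes pears is in house 4 (clue 5).
From clue 6, the person with the ruby must be in house 1.
The person who likes oranges is in house 1 (clue 7).
House 3 favorite fruit: only apples fits.
That leaves garnet as the gemstone for house 2.
House 2 profession: only chef fits.
So: house 1 = oranges/ruby/lawyer, house 2 = mangoes/garnet/chef, house 3 = apples/topaz/architect, house 4 = pears/peridot/engineer.

pears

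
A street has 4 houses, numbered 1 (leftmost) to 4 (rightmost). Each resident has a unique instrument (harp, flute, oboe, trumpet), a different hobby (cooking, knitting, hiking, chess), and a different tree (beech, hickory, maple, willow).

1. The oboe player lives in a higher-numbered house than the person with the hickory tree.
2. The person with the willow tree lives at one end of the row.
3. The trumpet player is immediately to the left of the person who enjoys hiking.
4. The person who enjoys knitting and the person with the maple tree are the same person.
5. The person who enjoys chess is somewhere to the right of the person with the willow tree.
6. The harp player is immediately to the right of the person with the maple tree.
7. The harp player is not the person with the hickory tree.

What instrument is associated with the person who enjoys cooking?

By clue 5, the person with the willow tree is in house 1.
So house 4 gets beech for tree.
House 1's hobby must be cooking (nothing else left).
The harp player is narrowed to house 3 or 4; consider each.
Placing it in house 3 leads to a contradiction, so it's in house 4.
By clue 6, the person with the maple tree is in house 3.
House 3's instrument must be oboe (nothing else left).
That leaves hickory as the tree for house 2.
The person who enjoys knitting is in house 3 (clue 4).
So house 2 gets hiking for hobby.
The only hobby still possible for house 4 is chess.
Clue 3 places the trumpet player in house 1.
House 2 instrument: only flute fits.
So: house 1 = trumpet/cooking/willow, house 2 = flute/hiking/hickory, house 3 = oboe/knitting/maple, house 4 = harp/chess/beech.

trumpet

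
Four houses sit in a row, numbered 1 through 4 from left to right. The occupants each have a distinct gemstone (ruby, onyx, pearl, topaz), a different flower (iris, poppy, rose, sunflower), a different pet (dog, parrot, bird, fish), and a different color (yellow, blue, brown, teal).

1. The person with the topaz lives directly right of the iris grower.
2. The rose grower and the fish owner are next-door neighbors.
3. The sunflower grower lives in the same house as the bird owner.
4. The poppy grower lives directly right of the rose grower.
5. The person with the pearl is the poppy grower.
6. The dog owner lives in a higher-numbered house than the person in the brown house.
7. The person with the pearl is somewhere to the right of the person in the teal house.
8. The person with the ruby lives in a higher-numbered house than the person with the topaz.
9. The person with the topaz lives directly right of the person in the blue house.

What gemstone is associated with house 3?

The only gemstone still possible for house 1 is onyx.
So house 4 gets yellow for color.
The person with the ruby is narrowed to house 3 or 4; consider each.
Placing it in house 4 leads to a contradiction, so it's in house 3.
Clue 8: the person with the topaz is in house 2.
By clue 9, the person in the blue house is in house 1.
That leaves pearl as the gemstone for house 4.
By clue 1, the iris grower is in house 1.
The poppy grower is in house 4 (clue 5).
By clue 4, the rose grower is in house 3.
The only flower still possible for house 2 is sunflower.
Clue 3: the bird owner is in house 2.
House 1 pet: only parrot fits.
That leaves dog as the pet for house 3.
So house 4 gets fish for pet.
Clue 6: the person in the brown house is in house 2.
So house 3 gets teal for color.
So: house 1 = onyx/iris/parrot/blue, house 2 = topaz/sunflower/bird/brown, house 3 = ruby/rose/dog/teal, house 4 = pearl/poppy/fish/yellow.

ruby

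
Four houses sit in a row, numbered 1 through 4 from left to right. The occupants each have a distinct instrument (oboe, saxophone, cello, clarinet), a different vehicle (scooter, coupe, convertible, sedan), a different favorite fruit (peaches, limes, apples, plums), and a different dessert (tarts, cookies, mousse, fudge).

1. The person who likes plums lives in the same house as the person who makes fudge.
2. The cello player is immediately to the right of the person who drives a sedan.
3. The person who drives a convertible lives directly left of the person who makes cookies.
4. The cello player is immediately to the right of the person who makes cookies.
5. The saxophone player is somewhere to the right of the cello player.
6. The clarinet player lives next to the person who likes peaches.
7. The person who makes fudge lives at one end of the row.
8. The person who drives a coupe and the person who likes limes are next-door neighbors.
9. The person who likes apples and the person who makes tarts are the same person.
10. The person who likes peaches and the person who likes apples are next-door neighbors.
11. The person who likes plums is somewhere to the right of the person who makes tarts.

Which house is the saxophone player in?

Clue 5 places the saxophone player in house 4.
Clue 5: the cello player is in house 3.
Clue 1 places the person who likes plums in house 4.
From clue 1, the person who makes fudge must be in house 4.
Clue 2 places the person who drives a sedan in house 2.
From clue 4, the person who makes cookies must be in house 2.
By clue 10, the person who likes peaches is in house 2.
House 1's vehicle must be convertible (nothing else left).
House 1's favorite fruit must be apples (nothing else left).
The only favorite fruit still possible for house 3 is limes.
Clue 6 places the clarinet player in house 1.
Clue 8 places the person who drives a coupe in house 4.
Clue 9: the person who makes tarts is in house 1.
The only instrument still possible for house 2 is oboe.
That leaves scooter as the vehicle for house 3.
House 3 dessert: only mousse fits.
So: house 1 = clarinet/convertible/apples/tarts, house 2 = oboe/sedan/peaches/cookies, house 3 = cello/scooter/limes/mousse, house 4 = saxophone/coupe/plums/fudge.

4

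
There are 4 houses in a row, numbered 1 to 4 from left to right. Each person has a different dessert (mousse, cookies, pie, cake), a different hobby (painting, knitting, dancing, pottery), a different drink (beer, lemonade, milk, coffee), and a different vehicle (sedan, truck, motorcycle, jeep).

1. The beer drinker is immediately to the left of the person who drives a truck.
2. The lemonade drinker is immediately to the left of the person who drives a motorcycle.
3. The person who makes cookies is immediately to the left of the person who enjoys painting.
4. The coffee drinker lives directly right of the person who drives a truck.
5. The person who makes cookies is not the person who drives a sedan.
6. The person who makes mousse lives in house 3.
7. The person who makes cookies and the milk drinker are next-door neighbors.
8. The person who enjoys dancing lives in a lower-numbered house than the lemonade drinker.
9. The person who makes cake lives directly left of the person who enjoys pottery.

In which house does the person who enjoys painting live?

Clue 6 places the person who makes mousse in house 3.
So house 4 gets pie for dessert.
That leaves knitting as the hobby for house 4.
House 4's drink must be coffee (nothing else left).
From clue 4, the person who drives a truck must be in house 3.
That leaves dancing as the hobby for house 1.
That leaves motorcycle as the vehicle for house 4.
The beer drinker is in house 2 (clue 1).
Clue 2 places the lemonade drinker in house 3.
That leaves milk as the drink for house 1.
Clue 7: the person who makes cookies is in house 2.
That leaves cake as the dessert for house 1.
Clue 3 places the person who enjoys painting in house 3.
By clue 5, the person who drives a sedan is in house 1.
Clue 9 places the person who enjoys pottery in house 2.
That leaves jeep as the vehicle for house 2.
So: house 1 = cake/dancing/milk/sedan, house 2 = cookies/pottery/beer/jeep, house 3 = mousse/painting/lemonade/truck, house 4 = pie/knitting/coffee/motorcycle.

3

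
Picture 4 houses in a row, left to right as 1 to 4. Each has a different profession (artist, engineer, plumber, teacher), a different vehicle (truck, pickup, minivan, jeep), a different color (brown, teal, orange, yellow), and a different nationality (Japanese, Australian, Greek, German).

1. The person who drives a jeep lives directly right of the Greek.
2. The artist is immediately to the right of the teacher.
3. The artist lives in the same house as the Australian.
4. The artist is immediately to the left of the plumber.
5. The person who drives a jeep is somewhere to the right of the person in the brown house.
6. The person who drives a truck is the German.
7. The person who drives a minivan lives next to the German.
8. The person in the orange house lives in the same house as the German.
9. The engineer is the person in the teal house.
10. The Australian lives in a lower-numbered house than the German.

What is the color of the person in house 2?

House 1's vehicle must be pickup (nothing else left).
The artist is narrowed to house 2 or 3; consider each.
Placing it in house 3 leads to a contradiction, so it's in house 2.
Clue 2 places the teacher in house 1.
The Australian is in house 2 (clue 3).
Clue 4: the plumber is in house 3.
So house 4 gets engineer for profession.
By clue 9, the person in the teal house is in house 4.
So house 3 gets orange for color.
By clue 8, the German is in house 3.
So house 4 gets Japanese for nationality.
From clue 1, the person who drives a jeep must be in house 2.
Clue 5 places the person in the brown house in house 1.
By clue 6, the person who drives a truck is in house 3.
House 4 vehicle: only minivan fits.
House 2's color must be yellow (nothing else left).
The only nationality still possible for house 1 is Greek.
So: house 1 = teacher/pickup/brown/Greek, house 2 = artist/jeep/yellow/Australian, house 3 = plumber/truck/orange/German, house 4 = engineer/minivan/teal/Japanese.

yellow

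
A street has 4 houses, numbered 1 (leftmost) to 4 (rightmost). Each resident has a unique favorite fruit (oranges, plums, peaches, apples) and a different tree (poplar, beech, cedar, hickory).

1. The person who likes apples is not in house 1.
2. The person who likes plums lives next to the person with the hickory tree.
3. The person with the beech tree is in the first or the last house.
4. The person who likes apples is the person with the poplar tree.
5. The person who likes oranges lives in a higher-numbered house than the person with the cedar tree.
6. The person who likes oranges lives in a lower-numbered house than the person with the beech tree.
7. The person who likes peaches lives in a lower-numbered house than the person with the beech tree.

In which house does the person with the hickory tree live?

3

Clue 6: the person with the beech tree is in house 4.
That leaves plums as the favorite fruit for house 4.
By clue 2, the person with the hickory tree is in house 3.
That leaves peaches as the favorite fruit for house 1.
So house 1 gets cedar for tree.
That leaves poplar as the tree for house 2.
Clue 4: the person who likes apples is in house 2.
So house 3 gets oranges for favorite fruit.
So: house 1 = peaches/cedar, house 2 = apples/poplar, house 3 = oranges/hickory, house 4 = plums/beech.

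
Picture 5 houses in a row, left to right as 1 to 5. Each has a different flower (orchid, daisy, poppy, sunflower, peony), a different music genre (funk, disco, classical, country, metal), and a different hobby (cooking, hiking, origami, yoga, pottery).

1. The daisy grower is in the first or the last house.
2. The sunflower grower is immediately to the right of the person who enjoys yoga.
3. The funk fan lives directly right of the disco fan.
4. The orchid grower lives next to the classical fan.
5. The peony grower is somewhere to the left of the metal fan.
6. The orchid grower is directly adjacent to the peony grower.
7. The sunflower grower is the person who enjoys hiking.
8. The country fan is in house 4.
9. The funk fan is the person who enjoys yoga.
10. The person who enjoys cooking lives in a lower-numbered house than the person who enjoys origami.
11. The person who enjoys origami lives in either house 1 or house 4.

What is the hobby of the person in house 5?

pottery

The country fan is in house 4 (clue 8).
Clue 11 places the person who enjoys origami in house 4.
Clue 7 places the sunflower grower in house 3.
From clue 7, the person who enjoys hiking must be in house 3.
The only hobby still possible for house 2 is yoga.
House 5's hobby must be pottery (nothing else left).
By clue 9, the funk fan is in house 2.
House 4 flower: only poppy fits.
So house 5 gets daisy for flower.
House 1's music genre must be disco (nothing else left).
So house 1 gets cooking for hobby.
Clue 4 places the orchid grower in house 2.
From clue 4, the classical fan must be in house 3.
Clue 6: the peony grower is in house 1.
House 5's music genre must be metal (nothing else left).
So: house 1 = peony/disco/cooking, house 2 = orchid/funk/yoga, house 3 = sunflower/classical/hiking, house 4 = poppy/country/origami, house 5 = daisy/metal/pottery.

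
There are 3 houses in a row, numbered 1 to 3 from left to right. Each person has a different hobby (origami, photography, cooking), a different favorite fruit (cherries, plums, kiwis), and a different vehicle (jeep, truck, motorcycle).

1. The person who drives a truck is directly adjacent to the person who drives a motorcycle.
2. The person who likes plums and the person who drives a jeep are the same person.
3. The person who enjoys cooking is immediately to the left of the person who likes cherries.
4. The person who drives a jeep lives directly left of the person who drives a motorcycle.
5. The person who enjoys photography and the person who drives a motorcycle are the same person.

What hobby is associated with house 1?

cooking

The person who enjoys cooking is narrowed to house 1 or 2; consider each.
Placing it in house 2 leads to a contradiction, so it's in house 1.
By clue 3, the person who likes cherries is in house 2.
House 1 favorite fruit: only plums fits.
That leaves kiwis as the favorite fruit for house 3.
The person who drives a jeep is in house 1 (clue 2).
From clue 4, the person who drives a motorcycle must be in house 2.
The person who enjoys photography is in house 2 (clue 5).
House 3's hobby must be origami (nothing else left).
So house 3 gets truck for vehicle.
So: house 1 = cooking/plums/jeep, house 2 = photography/cherries/motorcycle, house 3 = origami/kiwis/truck.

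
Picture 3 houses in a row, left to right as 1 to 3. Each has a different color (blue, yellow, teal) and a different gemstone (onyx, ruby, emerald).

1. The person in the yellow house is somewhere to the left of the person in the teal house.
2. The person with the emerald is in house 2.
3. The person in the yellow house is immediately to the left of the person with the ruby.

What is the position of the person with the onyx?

Clue 2: the person with the emerald is in house 2.
That leaves onyx as the gemstone for house 1.
That leaves ruby as the gemstone for house 3.
Clue 3: the person in the yellow house is in house 2.
The only color still possible for house 1 is blue.
That leaves teal as the color for house 3.
So: house 1 = blue/onyx, house 2 = yellow/emerald, house 3 = teal/ruby.

1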